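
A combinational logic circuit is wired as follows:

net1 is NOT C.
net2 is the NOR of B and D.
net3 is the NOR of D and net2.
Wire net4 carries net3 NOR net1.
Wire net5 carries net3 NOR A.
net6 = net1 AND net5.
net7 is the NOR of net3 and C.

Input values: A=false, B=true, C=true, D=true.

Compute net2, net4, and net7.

net2 = false, net4 = true, net7 = false

net1 = NOT C = NOT true = false
net2 = B NOR D = true NOR true = false
net3 = D NOR net2 = true NOR false = false
net4 = net3 NOR net1 = false NOR false = true
net7 = net3 NOR C = false NOR true = false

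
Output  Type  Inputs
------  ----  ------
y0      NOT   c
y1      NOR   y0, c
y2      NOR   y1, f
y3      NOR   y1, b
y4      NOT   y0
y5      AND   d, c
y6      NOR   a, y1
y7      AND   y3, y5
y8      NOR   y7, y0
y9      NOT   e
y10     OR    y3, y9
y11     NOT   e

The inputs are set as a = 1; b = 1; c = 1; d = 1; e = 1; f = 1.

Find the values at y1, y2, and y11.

y0 = NOT c = NOT 1 = 0
y1 = y0 NOR c = 0 NOR 1 = 0
y2 = y1 NOR f = 0 NOR 1 = 0
y11 = NOT e = NOT 1 = 0

y1 = 0, y2 = 0, y11 = 0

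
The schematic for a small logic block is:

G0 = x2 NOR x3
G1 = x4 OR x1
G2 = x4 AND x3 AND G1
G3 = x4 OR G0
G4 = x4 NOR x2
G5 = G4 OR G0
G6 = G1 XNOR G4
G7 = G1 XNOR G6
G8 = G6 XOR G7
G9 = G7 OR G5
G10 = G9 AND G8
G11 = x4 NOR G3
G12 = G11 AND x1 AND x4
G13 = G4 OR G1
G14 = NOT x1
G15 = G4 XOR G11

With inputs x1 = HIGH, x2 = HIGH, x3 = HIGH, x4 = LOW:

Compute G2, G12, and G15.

G0 = x2 NOR x3 = HIGH NOR HIGH = LOW
G1 = x4 OR x1 = LOW OR HIGH = HIGH
G2 = x4 AND x3 AND G1 = LOW AND HIGH AND HIGH = LOW
G3 = x4 OR G0 = LOW OR LOW = LOW
G4 = x4 NOR x2 = LOW NOR HIGH = LOW
G11 = x4 NOR G3 = LOW NOR LOW = HIGH
G12 = G11 AND x1 AND x4 = HIGH AND HIGH AND LOW = LOW
G15 = G4 XOR G11 = LOW XOR HIGH = HIGH

G2 = LOW, G12 = LOW, G15 = HIGH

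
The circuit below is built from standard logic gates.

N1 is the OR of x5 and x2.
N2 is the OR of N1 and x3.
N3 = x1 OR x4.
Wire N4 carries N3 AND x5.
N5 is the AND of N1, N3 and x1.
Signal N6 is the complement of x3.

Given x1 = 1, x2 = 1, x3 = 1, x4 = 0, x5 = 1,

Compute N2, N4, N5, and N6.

N2 = 1  N4 = 1  N5 = 1  N6 = 0

N1 = x5 OR x2 = 1 OR 1 = 1
N2 = N1 OR x3 = 1 OR 1 = 1
N3 = x1 OR x4 = 1 OR 0 = 1
N4 = N3 AND x5 = 1 AND 1 = 1
N5 = N1 AND N3 AND x1 = 1 AND 1 AND 1 = 1
N6 = NOT x3 = NOT 1 = 0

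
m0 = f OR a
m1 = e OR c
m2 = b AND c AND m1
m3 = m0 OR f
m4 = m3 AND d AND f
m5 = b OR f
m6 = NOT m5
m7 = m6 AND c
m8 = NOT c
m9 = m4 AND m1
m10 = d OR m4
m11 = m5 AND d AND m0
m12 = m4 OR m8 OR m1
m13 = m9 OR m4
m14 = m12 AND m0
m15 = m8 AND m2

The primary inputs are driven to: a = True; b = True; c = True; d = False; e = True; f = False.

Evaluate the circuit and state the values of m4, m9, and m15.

m4 = False, m9 = False, m15 = False

m0 = f OR a = False OR True = True
m1 = e OR c = True OR True = True
m2 = b AND c AND m1 = True AND True AND True = True
m3 = m0 OR f = True OR False = True
m4 = m3 AND d AND f = True AND False AND False = False
m8 = NOT c = NOT True = False
m9 = m4 AND m1 = False AND True = False
m15 = m8 AND m2 = False AND True = False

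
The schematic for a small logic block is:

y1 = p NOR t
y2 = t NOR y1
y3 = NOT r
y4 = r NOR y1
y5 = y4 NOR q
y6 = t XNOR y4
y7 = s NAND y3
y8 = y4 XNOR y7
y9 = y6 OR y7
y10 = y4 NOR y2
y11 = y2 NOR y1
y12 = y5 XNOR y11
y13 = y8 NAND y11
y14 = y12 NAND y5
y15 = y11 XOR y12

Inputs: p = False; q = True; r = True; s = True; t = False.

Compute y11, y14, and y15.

y11 = False; y14 = True; y15 = True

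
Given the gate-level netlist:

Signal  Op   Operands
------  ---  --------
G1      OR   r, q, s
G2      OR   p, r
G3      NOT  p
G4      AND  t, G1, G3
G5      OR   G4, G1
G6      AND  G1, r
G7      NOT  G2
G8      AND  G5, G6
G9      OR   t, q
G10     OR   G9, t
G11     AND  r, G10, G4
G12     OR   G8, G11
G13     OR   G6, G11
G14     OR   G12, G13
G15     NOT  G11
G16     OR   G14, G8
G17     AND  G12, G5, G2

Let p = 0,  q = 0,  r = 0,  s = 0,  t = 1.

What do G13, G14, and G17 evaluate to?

G13 = 0, G14 = 0, G17 = 0

G1 = r OR q OR s = 0 OR 0 OR 0 = 0
G2 = p OR r = 0 OR 0 = 0
G3 = NOT p = NOT 0 = 1
G4 = t AND G1 AND G3 = 1 AND 0 AND 1 = 0
G5 = G4 OR G1 = 0 OR 0 = 0
G6 = G1 AND r = 0 AND 0 = 0
G8 = G5 AND G6 = 0 AND 0 = 0
G9 = t OR q = 1 OR 0 = 1
G10 = G9 OR t = 1 OR 1 = 1
G11 = r AND G10 AND G4 = 0 AND 1 AND 0 = 0
G12 = G8 OR G11 = 0 OR 0 = 0
G13 = G6 OR G11 = 0 OR 0 = 0
G14 = G12 OR G13 = 0 OR 0 = 0
G17 = G12 AND G5 AND G2 = 0 AND 0 AND 0 = 0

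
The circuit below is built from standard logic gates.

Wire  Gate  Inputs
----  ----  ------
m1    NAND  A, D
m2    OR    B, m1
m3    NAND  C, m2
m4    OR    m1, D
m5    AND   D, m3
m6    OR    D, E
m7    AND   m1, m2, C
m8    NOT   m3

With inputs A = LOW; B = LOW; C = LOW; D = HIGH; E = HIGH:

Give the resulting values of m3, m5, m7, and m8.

m3 = HIGH, m5 = HIGH, m7 = LOW, m8 = LOW

m1 = A NAND D = LOW NAND HIGH = HIGH
m2 = B OR m1 = LOW OR HIGH = HIGH
m3 = C NAND m2 = LOW NAND HIGH = HIGH
m5 = D AND m3 = HIGH AND HIGH = HIGH
m7 = m1 AND m2 AND C = HIGH AND HIGH AND LOW = LOW
m8 = NOT m3 = NOT HIGH = LOW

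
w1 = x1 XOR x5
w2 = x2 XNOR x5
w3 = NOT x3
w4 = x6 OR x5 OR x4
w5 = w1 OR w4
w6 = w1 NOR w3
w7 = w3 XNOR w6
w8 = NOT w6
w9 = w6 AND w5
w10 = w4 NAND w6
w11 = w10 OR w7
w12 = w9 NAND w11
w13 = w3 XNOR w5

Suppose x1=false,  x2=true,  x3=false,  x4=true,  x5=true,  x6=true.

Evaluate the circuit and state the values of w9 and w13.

w9 = false  w13 = true

w1 = x1 XOR x5 = false XOR true = true
w3 = NOT x3 = NOT false = true
w4 = x6 OR x5 OR x4 = true OR true OR true = true
w5 = w1 OR w4 = true OR true = true
w6 = w1 NOR w3 = true NOR true = false
w9 = w6 AND w5 = false AND true = false
w13 = w3 XNOR w5 = true XNOR true = true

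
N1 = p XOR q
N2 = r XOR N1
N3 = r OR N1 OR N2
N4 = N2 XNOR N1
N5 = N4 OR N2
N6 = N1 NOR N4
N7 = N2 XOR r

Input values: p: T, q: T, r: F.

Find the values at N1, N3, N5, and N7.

N1 = F, N3 = F, N5 = T, N7 = F

N1 = p XOR q = T XOR T = F
N2 = r XOR N1 = F XOR F = F
N3 = r OR N1 OR N2 = F OR F OR F = F
N4 = N2 XNOR N1 = F XNOR F = T
N5 = N4 OR N2 = T OR F = T
N7 = N2 XOR r = F XOR F = F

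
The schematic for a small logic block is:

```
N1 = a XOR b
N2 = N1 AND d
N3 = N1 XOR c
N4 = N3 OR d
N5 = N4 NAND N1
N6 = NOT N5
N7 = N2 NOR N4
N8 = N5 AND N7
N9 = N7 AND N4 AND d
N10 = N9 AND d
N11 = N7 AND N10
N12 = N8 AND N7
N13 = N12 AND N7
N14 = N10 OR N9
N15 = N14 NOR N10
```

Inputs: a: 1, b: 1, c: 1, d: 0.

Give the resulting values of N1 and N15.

N1 = 0  N15 = 1

N1 = a XOR b = 1 XOR 1 = 0
N2 = N1 AND d = 0 AND 0 = 0
N3 = N1 XOR c = 0 XOR 1 = 1
N4 = N3 OR d = 1 OR 0 = 1
N7 = N2 NOR N4 = 0 NOR 1 = 0
N9 = N7 AND N4 AND d = 0 AND 1 AND 0 = 0
N10 = N9 AND d = 0 AND 0 = 0
N14 = N10 OR N9 = 0 OR 0 = 0
N15 = N14 NOR N10 = 0 NOR 0 = 1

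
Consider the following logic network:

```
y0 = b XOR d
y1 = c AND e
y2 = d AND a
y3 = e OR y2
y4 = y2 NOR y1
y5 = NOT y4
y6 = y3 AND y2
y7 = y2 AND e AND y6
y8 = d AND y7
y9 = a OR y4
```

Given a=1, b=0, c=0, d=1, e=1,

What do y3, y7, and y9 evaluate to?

y1 = c AND e = 0 AND 1 = 0
y2 = d AND a = 1 AND 1 = 1
y3 = e OR y2 = 1 OR 1 = 1
y4 = y2 NOR y1 = 1 NOR 0 = 0
y6 = y3 AND y2 = 1 AND 1 = 1
y7 = y2 AND e AND y6 = 1 AND 1 AND 1 = 1
y9 = a OR y4 = 1 OR 0 = 1

y3 = 1  y7 = 1  y9 = 1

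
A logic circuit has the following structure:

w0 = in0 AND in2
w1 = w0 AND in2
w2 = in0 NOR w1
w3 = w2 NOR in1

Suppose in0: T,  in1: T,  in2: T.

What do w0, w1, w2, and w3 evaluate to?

w0 = in0 AND in2 = T AND T = T
w1 = w0 AND in2 = T AND T = T
w2 = in0 NOR w1 = T NOR T = F
w3 = w2 NOR in1 = F NOR T = F

w0 = T  w1 = T  w2 = F  w3 = F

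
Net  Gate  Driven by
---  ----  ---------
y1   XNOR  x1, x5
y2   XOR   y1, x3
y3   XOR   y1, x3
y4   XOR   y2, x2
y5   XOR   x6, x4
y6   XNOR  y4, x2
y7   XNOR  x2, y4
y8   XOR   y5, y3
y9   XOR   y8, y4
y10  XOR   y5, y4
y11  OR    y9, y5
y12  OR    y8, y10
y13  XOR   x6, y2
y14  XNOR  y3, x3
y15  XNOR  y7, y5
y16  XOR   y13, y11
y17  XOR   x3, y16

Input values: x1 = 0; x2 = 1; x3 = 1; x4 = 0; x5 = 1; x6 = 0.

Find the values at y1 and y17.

y1 = 0  y17 = 1

y1 = x1 XNOR x5 = 0 XNOR 1 = 0
y2 = y1 XOR x3 = 0 XOR 1 = 1
y3 = y1 XOR x3 = 0 XOR 1 = 1
y4 = y2 XOR x2 = 1 XOR 1 = 0
y5 = x6 XOR x4 = 0 XOR 0 = 0
y8 = y5 XOR y3 = 0 XOR 1 = 1
y9 = y8 XOR y4 = 1 XOR 0 = 1
y11 = y9 OR y5 = 1 OR 0 = 1
y13 = x6 XOR y2 = 0 XOR 1 = 1
y16 = y13 XOR y11 = 1 XOR 1 = 0
y17 = x3 XOR y16 = 1 XOR 0 = 1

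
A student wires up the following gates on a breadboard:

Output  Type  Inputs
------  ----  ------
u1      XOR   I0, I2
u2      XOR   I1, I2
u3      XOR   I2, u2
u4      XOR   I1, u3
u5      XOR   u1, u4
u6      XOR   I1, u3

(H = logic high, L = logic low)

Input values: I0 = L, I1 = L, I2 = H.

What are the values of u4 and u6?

u4 = L; u6 = L

u2 = I1 XOR I2 = L XOR H = H
u3 = I2 XOR u2 = H XOR H = L
u4 = I1 XOR u3 = L XOR L = L
u6 = I1 XOR u3 = L XOR L = L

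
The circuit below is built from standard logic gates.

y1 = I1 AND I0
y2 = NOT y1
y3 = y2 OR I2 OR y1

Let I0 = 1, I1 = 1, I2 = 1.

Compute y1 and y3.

y1 = 1, y3 = 1

y1 = I1 AND I0 = 1 AND 1 = 1
y2 = NOT y1 = NOT 1 = 0
y3 = y2 OR I2 OR y1 = 0 OR 1 OR 1 = 1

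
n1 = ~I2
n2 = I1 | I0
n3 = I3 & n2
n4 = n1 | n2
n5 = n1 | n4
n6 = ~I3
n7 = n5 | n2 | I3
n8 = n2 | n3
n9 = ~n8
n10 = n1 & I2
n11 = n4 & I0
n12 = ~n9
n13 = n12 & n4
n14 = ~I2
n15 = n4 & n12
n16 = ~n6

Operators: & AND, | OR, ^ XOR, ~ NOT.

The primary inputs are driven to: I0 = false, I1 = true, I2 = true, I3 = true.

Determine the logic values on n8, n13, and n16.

n8 = true  n13 = true  n16 = true

n1 = NOT I2 = NOT true = false
n2 = I1 OR I0 = true OR false = true
n3 = I3 AND n2 = true AND true = true
n4 = n1 OR n2 = false OR true = true
n6 = NOT I3 = NOT true = false
n8 = n2 OR n3 = true OR true = true
n9 = NOT n8 = NOT true = false
n12 = NOT n9 = NOT false = true
n13 = n12 AND n4 = true AND true = true
n16 = NOT n6 = NOT false = true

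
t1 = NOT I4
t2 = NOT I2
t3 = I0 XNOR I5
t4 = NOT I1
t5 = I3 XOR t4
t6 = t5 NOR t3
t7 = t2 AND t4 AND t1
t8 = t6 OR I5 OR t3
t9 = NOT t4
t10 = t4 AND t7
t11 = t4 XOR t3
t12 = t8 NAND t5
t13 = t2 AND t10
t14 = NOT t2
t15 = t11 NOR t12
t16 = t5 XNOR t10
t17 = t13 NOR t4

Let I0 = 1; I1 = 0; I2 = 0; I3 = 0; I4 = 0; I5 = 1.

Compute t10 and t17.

t1 = NOT I4 = NOT 0 = 1
t2 = NOT I2 = NOT 0 = 1
t4 = NOT I1 = NOT 0 = 1
t7 = t2 AND t4 AND t1 = 1 AND 1 AND 1 = 1
t10 = t4 AND t7 = 1 AND 1 = 1
t13 = t2 AND t10 = 1 AND 1 = 1
t17 = t13 NOR t4 = 1 NOR 1 = 0

t10 = 1; t17 = 0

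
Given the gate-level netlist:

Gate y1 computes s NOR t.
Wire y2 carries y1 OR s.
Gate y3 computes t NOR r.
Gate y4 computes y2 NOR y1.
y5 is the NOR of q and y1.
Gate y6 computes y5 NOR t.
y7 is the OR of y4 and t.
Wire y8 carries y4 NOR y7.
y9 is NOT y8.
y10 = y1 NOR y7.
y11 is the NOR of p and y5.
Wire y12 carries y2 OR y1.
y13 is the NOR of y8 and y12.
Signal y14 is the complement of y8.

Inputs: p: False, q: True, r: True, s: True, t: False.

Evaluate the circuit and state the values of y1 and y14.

y1 = False  y14 = False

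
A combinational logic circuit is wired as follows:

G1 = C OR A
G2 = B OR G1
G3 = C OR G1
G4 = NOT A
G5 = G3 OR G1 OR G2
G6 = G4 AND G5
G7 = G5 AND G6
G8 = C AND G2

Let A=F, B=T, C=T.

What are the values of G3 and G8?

G1 = C OR A = T OR F = T
G2 = B OR G1 = T OR T = T
G3 = C OR G1 = T OR T = T
G8 = C AND G2 = T AND T = T

G3 = T  G8 = T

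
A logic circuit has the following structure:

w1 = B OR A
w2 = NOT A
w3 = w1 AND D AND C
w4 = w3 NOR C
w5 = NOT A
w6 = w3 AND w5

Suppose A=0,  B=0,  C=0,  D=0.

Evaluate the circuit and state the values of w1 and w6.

w1 = B OR A = 0 OR 0 = 0
w3 = w1 AND D AND C = 0 AND 0 AND 0 = 0
w5 = NOT A = NOT 0 = 1
w6 = w3 AND w5 = 0 AND 1 = 0

w1 = 0, w6 = 0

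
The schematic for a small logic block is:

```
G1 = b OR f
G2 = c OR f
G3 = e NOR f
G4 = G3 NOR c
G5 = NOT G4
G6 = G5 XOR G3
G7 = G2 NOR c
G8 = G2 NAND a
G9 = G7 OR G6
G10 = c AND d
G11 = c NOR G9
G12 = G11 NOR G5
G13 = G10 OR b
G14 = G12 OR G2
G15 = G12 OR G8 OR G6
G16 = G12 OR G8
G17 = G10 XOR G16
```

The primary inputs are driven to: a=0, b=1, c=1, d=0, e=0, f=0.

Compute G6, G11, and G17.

G6 = 0, G11 = 0, G17 = 1

G2 = c OR f = 1 OR 0 = 1
G3 = e NOR f = 0 NOR 0 = 1
G4 = G3 NOR c = 1 NOR 1 = 0
G5 = NOT G4 = NOT 0 = 1
G6 = G5 XOR G3 = 1 XOR 1 = 0
G7 = G2 NOR c = 1 NOR 1 = 0
G8 = G2 NAND a = 1 NAND 0 = 1
G9 = G7 OR G6 = 0 OR 0 = 0
G10 = c AND d = 1 AND 0 = 0
G11 = c NOR G9 = 1 NOR 0 = 0
G12 = G11 NOR G5 = 0 NOR 1 = 0
G16 = G12 OR G8 = 0 OR 1 = 1
G17 = G10 XOR G16 = 0 XOR 1 = 1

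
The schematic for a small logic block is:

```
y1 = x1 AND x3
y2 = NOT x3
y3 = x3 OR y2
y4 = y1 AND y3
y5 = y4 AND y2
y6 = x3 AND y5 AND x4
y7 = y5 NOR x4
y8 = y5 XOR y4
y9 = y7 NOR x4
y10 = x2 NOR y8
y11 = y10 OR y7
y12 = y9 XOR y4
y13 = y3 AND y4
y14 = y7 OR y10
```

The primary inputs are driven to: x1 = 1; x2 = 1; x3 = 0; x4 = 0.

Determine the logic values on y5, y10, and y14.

y1 = x1 AND x3 = 1 AND 0 = 0
y2 = NOT x3 = NOT 0 = 1
y3 = x3 OR y2 = 0 OR 1 = 1
y4 = y1 AND y3 = 0 AND 1 = 0
y5 = y4 AND y2 = 0 AND 1 = 0
y7 = y5 NOR x4 = 0 NOR 0 = 1
y8 = y5 XOR y4 = 0 XOR 0 = 0
y10 = x2 NOR y8 = 1 NOR 0 = 0
y14 = y7 OR y10 = 1 OR 0 = 1

y5 = 0, y10 = 0, y14 = 1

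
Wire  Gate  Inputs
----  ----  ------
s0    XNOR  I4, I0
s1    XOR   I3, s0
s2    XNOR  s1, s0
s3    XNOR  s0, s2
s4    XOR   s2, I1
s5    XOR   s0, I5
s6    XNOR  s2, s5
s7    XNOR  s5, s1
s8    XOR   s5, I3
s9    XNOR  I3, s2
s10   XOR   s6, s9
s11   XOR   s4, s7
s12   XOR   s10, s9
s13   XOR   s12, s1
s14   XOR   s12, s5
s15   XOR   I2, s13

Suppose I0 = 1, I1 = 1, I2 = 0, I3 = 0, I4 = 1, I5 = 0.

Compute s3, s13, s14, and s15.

s0 = I4 XNOR I0 = 1 XNOR 1 = 1
s1 = I3 XOR s0 = 0 XOR 1 = 1
s2 = s1 XNOR s0 = 1 XNOR 1 = 1
s3 = s0 XNOR s2 = 1 XNOR 1 = 1
s5 = s0 XOR I5 = 1 XOR 0 = 1
s6 = s2 XNOR s5 = 1 XNOR 1 = 1
s9 = I3 XNOR s2 = 0 XNOR 1 = 0
s10 = s6 XOR s9 = 1 XOR 0 = 1
s12 = s10 XOR s9 = 1 XOR 0 = 1
s13 = s12 XOR s1 = 1 XOR 1 = 0
s14 = s12 XOR s5 = 1 XOR 1 = 0
s15 = I2 XOR s13 = 0 XOR 0 = 0

s3 = 1, s13 = 0, s14 = 0, s15 = 0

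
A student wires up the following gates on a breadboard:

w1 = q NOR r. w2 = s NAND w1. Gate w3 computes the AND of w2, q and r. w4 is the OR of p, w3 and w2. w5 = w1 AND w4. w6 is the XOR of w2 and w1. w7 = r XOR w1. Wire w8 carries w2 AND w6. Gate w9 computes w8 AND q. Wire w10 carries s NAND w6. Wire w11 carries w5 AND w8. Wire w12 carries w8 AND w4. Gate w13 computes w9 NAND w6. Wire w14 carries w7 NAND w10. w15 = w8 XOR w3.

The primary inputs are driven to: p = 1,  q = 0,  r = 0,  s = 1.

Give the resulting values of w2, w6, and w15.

w1 = q NOR r = 0 NOR 0 = 1
w2 = s NAND w1 = 1 NAND 1 = 0
w3 = w2 AND q AND r = 0 AND 0 AND 0 = 0
w6 = w2 XOR w1 = 0 XOR 1 = 1
w8 = w2 AND w6 = 0 AND 1 = 0
w15 = w8 XOR w3 = 0 XOR 0 = 0

w2 = 0; w6 = 1; w15 = 0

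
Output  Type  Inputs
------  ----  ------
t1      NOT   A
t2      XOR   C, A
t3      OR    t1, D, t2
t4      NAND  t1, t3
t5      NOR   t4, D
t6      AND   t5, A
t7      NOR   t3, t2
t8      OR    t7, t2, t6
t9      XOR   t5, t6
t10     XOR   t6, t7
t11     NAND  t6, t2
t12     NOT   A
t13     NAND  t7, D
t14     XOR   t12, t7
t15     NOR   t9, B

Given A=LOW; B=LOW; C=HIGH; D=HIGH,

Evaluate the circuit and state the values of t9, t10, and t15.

t9 = LOW, t10 = LOW, t15 = HIGH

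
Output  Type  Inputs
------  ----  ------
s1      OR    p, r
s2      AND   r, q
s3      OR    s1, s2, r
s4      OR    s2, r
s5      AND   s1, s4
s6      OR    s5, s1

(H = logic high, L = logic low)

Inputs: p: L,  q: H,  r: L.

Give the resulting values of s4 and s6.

s4 = L, s6 = L

s1 = p OR r = L OR L = L
s2 = r AND q = L AND H = L
s4 = s2 OR r = L OR L = L
s5 = s1 AND s4 = L AND L = L
s6 = s5 OR s1 = L OR L = L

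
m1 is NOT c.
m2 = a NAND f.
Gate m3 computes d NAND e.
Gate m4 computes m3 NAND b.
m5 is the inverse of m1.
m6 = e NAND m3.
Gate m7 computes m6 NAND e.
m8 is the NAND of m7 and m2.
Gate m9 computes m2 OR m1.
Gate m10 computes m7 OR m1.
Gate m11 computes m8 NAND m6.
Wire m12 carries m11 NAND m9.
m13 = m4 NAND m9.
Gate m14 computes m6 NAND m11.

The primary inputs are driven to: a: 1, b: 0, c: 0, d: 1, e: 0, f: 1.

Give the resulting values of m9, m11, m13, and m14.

m9 = 1, m11 = 0, m13 = 0, m14 = 1

m1 = NOT c = NOT 0 = 1
m2 = a NAND f = 1 NAND 1 = 0
m3 = d NAND e = 1 NAND 0 = 1
m4 = m3 NAND b = 1 NAND 0 = 1
m6 = e NAND m3 = 0 NAND 1 = 1
m7 = m6 NAND e = 1 NAND 0 = 1
m8 = m7 NAND m2 = 1 NAND 0 = 1
m9 = m2 OR m1 = 0 OR 1 = 1
m11 = m8 NAND m6 = 1 NAND 1 = 0
m13 = m4 NAND m9 = 1 NAND 1 = 0
m14 = m6 NAND m11 = 1 NAND 0 = 1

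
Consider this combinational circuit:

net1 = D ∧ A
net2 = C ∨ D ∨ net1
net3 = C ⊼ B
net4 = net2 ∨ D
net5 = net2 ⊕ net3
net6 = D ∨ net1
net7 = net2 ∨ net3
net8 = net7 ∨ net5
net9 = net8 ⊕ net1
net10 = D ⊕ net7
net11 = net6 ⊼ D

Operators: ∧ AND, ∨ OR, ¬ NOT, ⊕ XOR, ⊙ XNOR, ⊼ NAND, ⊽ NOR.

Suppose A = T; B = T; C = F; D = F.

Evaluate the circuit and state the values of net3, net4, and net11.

net3 = T  net4 = F  net11 = T

net1 = D AND A = F AND T = F
net2 = C OR D OR net1 = F OR F OR F = F
net3 = C NAND B = F NAND T = T
net4 = net2 OR D = F OR F = F
net6 = D OR net1 = F OR F = F
net11 = net6 NAND D = F NAND F = T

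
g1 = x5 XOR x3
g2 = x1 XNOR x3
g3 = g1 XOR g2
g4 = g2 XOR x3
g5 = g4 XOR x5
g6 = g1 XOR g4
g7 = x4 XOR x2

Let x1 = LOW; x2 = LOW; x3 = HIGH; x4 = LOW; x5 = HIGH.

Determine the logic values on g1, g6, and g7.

g1 = x5 XOR x3 = HIGH XOR HIGH = LOW
g2 = x1 XNOR x3 = LOW XNOR HIGH = LOW
g4 = g2 XOR x3 = LOW XOR HIGH = HIGH
g6 = g1 XOR g4 = LOW XOR HIGH = HIGH
g7 = x4 XOR x2 = LOW XOR LOW = LOW

g1 = LOW, g6 = HIGH, g7 = LOW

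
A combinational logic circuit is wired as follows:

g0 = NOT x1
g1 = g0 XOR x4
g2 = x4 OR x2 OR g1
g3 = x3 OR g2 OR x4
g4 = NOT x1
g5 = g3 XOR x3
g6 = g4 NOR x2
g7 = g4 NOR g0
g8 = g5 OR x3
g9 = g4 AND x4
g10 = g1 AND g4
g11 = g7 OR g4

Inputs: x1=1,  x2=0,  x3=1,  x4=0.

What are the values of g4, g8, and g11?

g4 = 0, g8 = 1, g11 = 1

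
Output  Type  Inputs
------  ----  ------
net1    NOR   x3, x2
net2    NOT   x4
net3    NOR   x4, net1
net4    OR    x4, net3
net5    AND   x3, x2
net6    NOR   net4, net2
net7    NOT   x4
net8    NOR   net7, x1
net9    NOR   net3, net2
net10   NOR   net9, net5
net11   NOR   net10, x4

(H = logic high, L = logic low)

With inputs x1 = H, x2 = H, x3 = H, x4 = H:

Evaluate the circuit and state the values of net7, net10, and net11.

net7 = L; net10 = L; net11 = L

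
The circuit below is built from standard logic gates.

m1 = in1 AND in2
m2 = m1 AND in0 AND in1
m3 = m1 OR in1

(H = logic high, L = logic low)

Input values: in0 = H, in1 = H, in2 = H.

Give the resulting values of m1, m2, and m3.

m1 = H; m2 = H; m3 = H

m1 = in1 AND in2 = H AND H = H
m2 = m1 AND in0 AND in1 = H AND H AND H = H
m3 = m1 OR in1 = H OR H = H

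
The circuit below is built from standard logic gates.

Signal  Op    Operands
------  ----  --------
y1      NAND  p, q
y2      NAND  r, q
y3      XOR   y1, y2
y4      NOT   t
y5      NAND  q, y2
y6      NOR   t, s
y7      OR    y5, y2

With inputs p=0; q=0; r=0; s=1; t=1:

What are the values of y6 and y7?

y2 = r NAND q = 0 NAND 0 = 1
y5 = q NAND y2 = 0 NAND 1 = 1
y6 = t NOR s = 1 NOR 1 = 0
y7 = y5 OR y2 = 1 OR 1 = 1

y6 = 0; y7 = 1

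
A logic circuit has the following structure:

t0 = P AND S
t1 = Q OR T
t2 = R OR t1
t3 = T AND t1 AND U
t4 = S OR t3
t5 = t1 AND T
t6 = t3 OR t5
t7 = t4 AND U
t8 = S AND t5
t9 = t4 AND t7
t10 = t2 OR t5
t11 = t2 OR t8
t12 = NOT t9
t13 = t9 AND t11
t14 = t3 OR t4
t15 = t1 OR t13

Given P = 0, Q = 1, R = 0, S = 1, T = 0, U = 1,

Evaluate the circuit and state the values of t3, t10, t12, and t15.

t3 = 0, t10 = 1, t12 = 0, t15 = 1

t1 = Q OR T = 1 OR 0 = 1
t2 = R OR t1 = 0 OR 1 = 1
t3 = T AND t1 AND U = 0 AND 1 AND 1 = 0
t4 = S OR t3 = 1 OR 0 = 1
t5 = t1 AND T = 1 AND 0 = 0
t7 = t4 AND U = 1 AND 1 = 1
t8 = S AND t5 = 1 AND 0 = 0
t9 = t4 AND t7 = 1 AND 1 = 1
t10 = t2 OR t5 = 1 OR 0 = 1
t11 = t2 OR t8 = 1 OR 0 = 1
t12 = NOT t9 = NOT 1 = 0
t13 = t9 AND t11 = 1 AND 1 = 1
t15 = t1 OR t13 = 1 OR 1 = 1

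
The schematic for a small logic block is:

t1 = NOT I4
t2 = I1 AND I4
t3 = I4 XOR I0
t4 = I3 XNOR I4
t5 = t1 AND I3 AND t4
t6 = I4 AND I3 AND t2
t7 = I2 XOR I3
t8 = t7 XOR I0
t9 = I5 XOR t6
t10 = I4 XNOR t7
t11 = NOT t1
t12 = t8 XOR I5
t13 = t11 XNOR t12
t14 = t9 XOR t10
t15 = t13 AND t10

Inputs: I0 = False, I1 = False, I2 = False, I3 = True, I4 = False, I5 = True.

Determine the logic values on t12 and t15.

t12 = False, t15 = False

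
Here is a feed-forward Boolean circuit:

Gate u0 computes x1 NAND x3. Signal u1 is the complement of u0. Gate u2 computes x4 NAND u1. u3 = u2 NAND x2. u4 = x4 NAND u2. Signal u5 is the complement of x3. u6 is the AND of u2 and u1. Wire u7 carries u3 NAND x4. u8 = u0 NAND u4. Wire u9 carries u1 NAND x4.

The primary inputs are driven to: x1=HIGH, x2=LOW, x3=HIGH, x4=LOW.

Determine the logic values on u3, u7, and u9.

u0 = x1 NAND x3 = HIGH NAND HIGH = LOW
u1 = NOT u0 = NOT LOW = HIGH
u2 = x4 NAND u1 = LOW NAND HIGH = HIGH
u3 = u2 NAND x2 = HIGH NAND LOW = HIGH
u7 = u3 NAND x4 = HIGH NAND LOW = HIGH
u9 = u1 NAND x4 = HIGH NAND LOW = HIGH

u3 = HIGH; u7 = HIGH; u9 = HIGH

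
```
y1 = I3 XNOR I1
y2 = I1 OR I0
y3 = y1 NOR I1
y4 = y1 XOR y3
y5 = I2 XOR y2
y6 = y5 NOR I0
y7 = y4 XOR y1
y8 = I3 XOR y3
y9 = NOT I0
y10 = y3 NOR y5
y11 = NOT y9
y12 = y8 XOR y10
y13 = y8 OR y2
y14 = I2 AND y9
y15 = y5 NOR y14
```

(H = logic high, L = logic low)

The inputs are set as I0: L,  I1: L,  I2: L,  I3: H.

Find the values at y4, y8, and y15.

y4 = H; y8 = L; y15 = H

y1 = I3 XNOR I1 = H XNOR L = L
y2 = I1 OR I0 = L OR L = L
y3 = y1 NOR I1 = L NOR L = H
y4 = y1 XOR y3 = L XOR H = H
y5 = I2 XOR y2 = L XOR L = L
y8 = I3 XOR y3 = H XOR H = L
y9 = NOT I0 = NOT L = H
y14 = I2 AND y9 = L AND H = L
y15 = y5 NOR y14 = L NOR L = H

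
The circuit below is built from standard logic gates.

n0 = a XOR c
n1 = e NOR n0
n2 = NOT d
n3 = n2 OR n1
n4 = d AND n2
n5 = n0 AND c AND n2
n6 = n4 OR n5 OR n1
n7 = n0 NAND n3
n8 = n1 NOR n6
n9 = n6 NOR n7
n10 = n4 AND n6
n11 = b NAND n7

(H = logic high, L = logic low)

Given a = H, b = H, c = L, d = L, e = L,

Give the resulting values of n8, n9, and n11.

n8 = H, n9 = H, n11 = H

n0 = a XOR c = H XOR L = H
n1 = e NOR n0 = L NOR H = L
n2 = NOT d = NOT L = H
n3 = n2 OR n1 = H OR L = H
n4 = d AND n2 = L AND H = L
n5 = n0 AND c AND n2 = H AND L AND H = L
n6 = n4 OR n5 OR n1 = L OR L OR L = L
n7 = n0 NAND n3 = H NAND H = L
n8 = n1 NOR n6 = L NOR L = H
n9 = n6 NOR n7 = L NOR L = H
n11 = b NAND n7 = H NAND L = H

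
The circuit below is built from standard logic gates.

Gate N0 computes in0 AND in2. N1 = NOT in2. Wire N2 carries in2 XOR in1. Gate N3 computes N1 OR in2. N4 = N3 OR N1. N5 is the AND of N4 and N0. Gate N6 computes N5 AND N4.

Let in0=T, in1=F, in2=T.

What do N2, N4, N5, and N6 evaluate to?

N0 = in0 AND in2 = T AND T = T
N1 = NOT in2 = NOT T = F
N2 = in2 XOR in1 = T XOR F = T
N3 = N1 OR in2 = F OR T = T
N4 = N3 OR N1 = T OR F = T
N5 = N4 AND N0 = T AND T = T
N6 = N5 AND N4 = T AND T = T

N2 = T, N4 = T, N5 = T, N6 = T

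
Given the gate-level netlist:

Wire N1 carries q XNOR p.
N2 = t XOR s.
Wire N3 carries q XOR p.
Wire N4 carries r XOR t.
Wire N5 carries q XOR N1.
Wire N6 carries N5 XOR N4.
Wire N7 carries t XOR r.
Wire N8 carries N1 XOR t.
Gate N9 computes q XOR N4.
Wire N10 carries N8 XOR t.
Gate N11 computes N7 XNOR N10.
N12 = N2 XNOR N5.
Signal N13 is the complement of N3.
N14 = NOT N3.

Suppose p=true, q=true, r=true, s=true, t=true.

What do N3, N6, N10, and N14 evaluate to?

N1 = q XNOR p = true XNOR true = true
N3 = q XOR p = true XOR true = false
N4 = r XOR t = true XOR true = false
N5 = q XOR N1 = true XOR true = false
N6 = N5 XOR N4 = false XOR false = false
N8 = N1 XOR t = true XOR true = false
N10 = N8 XOR t = false XOR true = true
N14 = NOT N3 = NOT false = true

N3 = false, N6 = false, N10 = true, N14 = true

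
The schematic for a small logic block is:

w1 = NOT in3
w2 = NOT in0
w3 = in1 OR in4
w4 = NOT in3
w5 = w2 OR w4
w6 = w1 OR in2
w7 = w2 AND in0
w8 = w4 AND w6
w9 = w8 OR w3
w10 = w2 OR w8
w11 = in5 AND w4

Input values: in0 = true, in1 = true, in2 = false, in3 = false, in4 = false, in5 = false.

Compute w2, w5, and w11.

w2 = false, w5 = true, w11 = false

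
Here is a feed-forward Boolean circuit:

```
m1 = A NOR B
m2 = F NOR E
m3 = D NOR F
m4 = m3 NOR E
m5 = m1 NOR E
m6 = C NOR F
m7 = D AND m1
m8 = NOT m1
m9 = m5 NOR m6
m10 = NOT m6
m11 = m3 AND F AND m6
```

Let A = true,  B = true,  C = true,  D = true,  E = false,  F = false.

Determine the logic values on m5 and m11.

m1 = A NOR B = true NOR true = false
m3 = D NOR F = true NOR false = false
m5 = m1 NOR E = false NOR false = true
m6 = C NOR F = true NOR false = false
m11 = m3 AND F AND m6 = false AND false AND false = false

m5 = true  m11 = false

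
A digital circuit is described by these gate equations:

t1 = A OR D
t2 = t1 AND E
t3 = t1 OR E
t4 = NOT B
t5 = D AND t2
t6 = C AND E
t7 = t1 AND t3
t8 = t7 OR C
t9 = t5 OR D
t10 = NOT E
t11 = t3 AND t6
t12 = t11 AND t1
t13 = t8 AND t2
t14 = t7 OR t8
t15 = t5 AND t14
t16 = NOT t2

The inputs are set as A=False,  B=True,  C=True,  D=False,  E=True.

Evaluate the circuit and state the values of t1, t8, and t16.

t1 = False  t8 = True  t16 = True

t1 = A OR D = False OR False = False
t2 = t1 AND E = False AND True = False
t3 = t1 OR E = False OR True = True
t7 = t1 AND t3 = False AND True = False
t8 = t7 OR C = False OR True = True
t16 = NOT t2 = NOT False = True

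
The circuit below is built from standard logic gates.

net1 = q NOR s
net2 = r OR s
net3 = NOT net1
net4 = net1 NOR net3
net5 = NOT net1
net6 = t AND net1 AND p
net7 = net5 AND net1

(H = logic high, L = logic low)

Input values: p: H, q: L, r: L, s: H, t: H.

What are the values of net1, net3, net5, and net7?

net1 = q NOR s = L NOR H = L
net3 = NOT net1 = NOT L = H
net5 = NOT net1 = NOT L = H
net7 = net5 AND net1 = H AND L = L

net1 = L, net3 = H, net5 = H, net7 = L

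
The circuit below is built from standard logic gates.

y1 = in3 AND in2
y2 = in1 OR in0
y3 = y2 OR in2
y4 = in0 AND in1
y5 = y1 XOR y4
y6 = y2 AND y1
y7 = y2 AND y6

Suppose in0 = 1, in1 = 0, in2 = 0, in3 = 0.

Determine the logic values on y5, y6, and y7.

y1 = in3 AND in2 = 0 AND 0 = 0
y2 = in1 OR in0 = 0 OR 1 = 1
y4 = in0 AND in1 = 1 AND 0 = 0
y5 = y1 XOR y4 = 0 XOR 0 = 0
y6 = y2 AND y1 = 1 AND 0 = 0
y7 = y2 AND y6 = 1 AND 0 = 0

y5 = 0, y6 = 0, y7 = 0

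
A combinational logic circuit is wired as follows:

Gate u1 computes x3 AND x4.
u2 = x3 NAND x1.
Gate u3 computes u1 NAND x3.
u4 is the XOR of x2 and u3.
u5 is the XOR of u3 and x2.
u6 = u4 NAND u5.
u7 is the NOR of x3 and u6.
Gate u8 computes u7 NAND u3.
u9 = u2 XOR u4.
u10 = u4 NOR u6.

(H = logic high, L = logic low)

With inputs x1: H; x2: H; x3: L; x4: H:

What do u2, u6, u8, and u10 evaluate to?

u2 = H, u6 = H, u8 = H, u10 = L

u1 = x3 AND x4 = L AND H = L
u2 = x3 NAND x1 = L NAND H = H
u3 = u1 NAND x3 = L NAND L = H
u4 = x2 XOR u3 = H XOR H = L
u5 = u3 XOR x2 = H XOR H = L
u6 = u4 NAND u5 = L NAND L = H
u7 = x3 NOR u6 = L NOR H = L
u8 = u7 NAND u3 = L NAND H = H
u10 = u4 NOR u6 = L NOR H = L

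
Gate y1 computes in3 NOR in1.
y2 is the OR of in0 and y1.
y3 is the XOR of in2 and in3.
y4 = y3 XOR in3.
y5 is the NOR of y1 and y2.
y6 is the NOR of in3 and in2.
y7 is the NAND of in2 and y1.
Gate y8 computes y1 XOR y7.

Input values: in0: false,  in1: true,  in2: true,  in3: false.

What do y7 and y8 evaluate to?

y1 = in3 NOR in1 = false NOR true = false
y7 = in2 NAND y1 = true NAND false = true
y8 = y1 XOR y7 = false XOR true = true

y7 = true; y8 = true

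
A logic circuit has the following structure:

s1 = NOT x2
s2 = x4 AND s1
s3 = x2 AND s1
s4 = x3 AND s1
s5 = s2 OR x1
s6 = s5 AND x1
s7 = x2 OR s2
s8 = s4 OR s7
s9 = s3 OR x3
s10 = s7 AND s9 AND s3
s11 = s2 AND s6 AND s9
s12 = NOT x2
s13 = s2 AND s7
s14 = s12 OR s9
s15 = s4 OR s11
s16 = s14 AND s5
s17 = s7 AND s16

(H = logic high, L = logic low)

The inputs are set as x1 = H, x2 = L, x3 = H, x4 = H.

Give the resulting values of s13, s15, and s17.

s1 = NOT x2 = NOT L = H
s2 = x4 AND s1 = H AND H = H
s3 = x2 AND s1 = L AND H = L
s4 = x3 AND s1 = H AND H = H
s5 = s2 OR x1 = H OR H = H
s6 = s5 AND x1 = H AND H = H
s7 = x2 OR s2 = L OR H = H
s9 = s3 OR x3 = L OR H = H
s11 = s2 AND s6 AND s9 = H AND H AND H = H
s12 = NOT x2 = NOT L = H
s13 = s2 AND s7 = H AND H = H
s14 = s12 OR s9 = H OR H = H
s15 = s4 OR s11 = H OR H = H
s16 = s14 AND s5 = H AND H = H
s17 = s7 AND s16 = H AND H = H

s13 = H  s15 = H  s17 = H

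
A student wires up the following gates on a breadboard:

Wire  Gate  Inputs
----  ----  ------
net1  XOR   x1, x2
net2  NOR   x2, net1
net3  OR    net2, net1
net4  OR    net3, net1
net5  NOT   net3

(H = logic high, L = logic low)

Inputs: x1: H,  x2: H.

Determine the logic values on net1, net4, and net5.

net1 = x1 XOR x2 = H XOR H = L
net2 = x2 NOR net1 = H NOR L = L
net3 = net2 OR net1 = L OR L = L
net4 = net3 OR net1 = L OR L = L
net5 = NOT net3 = NOT L = H

net1 = L  net4 = L  net5 = H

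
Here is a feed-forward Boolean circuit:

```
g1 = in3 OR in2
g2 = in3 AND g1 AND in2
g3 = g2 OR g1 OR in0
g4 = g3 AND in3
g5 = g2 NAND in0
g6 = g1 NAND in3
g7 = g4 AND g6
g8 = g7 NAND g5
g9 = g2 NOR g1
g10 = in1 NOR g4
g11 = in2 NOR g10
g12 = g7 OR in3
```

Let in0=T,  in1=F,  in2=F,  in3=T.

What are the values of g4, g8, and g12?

g4 = T, g8 = T, g12 = T

g1 = in3 OR in2 = T OR F = T
g2 = in3 AND g1 AND in2 = T AND T AND F = F
g3 = g2 OR g1 OR in0 = F OR T OR T = T
g4 = g3 AND in3 = T AND T = T
g5 = g2 NAND in0 = F NAND T = T
g6 = g1 NAND in3 = T NAND T = F
g7 = g4 AND g6 = T AND F = F
g8 = g7 NAND g5 = F NAND T = T
g12 = g7 OR in3 = F OR T = T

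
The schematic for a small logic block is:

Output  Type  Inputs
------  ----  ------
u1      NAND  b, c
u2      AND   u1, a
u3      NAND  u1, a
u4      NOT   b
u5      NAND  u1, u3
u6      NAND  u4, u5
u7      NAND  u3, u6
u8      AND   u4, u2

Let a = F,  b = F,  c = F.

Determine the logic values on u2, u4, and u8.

u2 = F  u4 = T  u8 = F

u1 = b NAND c = F NAND F = T
u2 = u1 AND a = T AND F = F
u4 = NOT b = NOT F = T
u8 = u4 AND u2 = T AND F = F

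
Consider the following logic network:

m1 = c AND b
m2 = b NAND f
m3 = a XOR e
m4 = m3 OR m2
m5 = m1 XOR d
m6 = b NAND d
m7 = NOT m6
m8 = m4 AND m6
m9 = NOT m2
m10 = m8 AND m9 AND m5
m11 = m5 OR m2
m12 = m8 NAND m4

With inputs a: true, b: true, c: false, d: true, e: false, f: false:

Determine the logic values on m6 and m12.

m2 = b NAND f = true NAND false = true
m3 = a XOR e = true XOR false = true
m4 = m3 OR m2 = true OR true = true
m6 = b NAND d = true NAND true = false
m8 = m4 AND m6 = true AND false = false
m12 = m8 NAND m4 = false NAND true = true

m6 = false, m12 = true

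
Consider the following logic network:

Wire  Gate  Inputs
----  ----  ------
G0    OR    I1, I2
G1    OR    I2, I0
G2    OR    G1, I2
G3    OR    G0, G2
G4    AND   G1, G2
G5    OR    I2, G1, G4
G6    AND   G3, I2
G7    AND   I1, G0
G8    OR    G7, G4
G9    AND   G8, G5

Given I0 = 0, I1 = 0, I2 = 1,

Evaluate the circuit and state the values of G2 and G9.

G2 = 1, G9 = 1

G0 = I1 OR I2 = 0 OR 1 = 1
G1 = I2 OR I0 = 1 OR 0 = 1
G2 = G1 OR I2 = 1 OR 1 = 1
G4 = G1 AND G2 = 1 AND 1 = 1
G5 = I2 OR G1 OR G4 = 1 OR 1 OR 1 = 1
G7 = I1 AND G0 = 0 AND 1 = 0
G8 = G7 OR G4 = 0 OR 1 = 1
G9 = G8 AND G5 = 1 AND 1 = 1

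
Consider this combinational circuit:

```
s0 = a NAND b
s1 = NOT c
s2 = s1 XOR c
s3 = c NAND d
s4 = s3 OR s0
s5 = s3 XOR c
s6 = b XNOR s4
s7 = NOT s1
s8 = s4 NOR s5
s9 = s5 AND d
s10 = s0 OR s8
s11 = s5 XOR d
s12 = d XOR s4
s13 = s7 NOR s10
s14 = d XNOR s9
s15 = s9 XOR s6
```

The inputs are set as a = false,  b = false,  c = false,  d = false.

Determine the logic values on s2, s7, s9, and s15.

s2 = true  s7 = false  s9 = false  s15 = false

s0 = a NAND b = false NAND false = true
s1 = NOT c = NOT false = true
s2 = s1 XOR c = true XOR false = true
s3 = c NAND d = false NAND false = true
s4 = s3 OR s0 = true OR true = true
s5 = s3 XOR c = true XOR false = true
s6 = b XNOR s4 = false XNOR true = false
s7 = NOT s1 = NOT true = false
s9 = s5 AND d = true AND false = false
s15 = s9 XOR s6 = false XOR false = false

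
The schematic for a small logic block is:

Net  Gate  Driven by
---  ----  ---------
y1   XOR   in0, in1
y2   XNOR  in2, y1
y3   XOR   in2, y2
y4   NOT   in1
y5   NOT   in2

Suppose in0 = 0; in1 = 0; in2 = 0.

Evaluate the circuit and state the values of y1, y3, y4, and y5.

y1 = in0 XOR in1 = 0 XOR 0 = 0
y2 = in2 XNOR y1 = 0 XNOR 0 = 1
y3 = in2 XOR y2 = 0 XOR 1 = 1
y4 = NOT in1 = NOT 0 = 1
y5 = NOT in2 = NOT 0 = 1

y1 = 0; y3 = 1; y4 = 1; y5 = 1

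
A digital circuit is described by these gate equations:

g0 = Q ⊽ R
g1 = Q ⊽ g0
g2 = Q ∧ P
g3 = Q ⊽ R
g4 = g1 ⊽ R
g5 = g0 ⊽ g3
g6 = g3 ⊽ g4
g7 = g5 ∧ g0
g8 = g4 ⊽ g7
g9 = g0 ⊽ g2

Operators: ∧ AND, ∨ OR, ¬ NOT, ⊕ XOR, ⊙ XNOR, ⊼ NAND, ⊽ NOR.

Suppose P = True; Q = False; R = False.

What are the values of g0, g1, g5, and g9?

g0 = Q NOR R = False NOR False = True
g1 = Q NOR g0 = False NOR True = False
g2 = Q AND P = False AND True = False
g3 = Q NOR R = False NOR False = True
g5 = g0 NOR g3 = True NOR True = False
g9 = g0 NOR g2 = True NOR False = False

g0 = True; g1 = False; g5 = False; g9 = False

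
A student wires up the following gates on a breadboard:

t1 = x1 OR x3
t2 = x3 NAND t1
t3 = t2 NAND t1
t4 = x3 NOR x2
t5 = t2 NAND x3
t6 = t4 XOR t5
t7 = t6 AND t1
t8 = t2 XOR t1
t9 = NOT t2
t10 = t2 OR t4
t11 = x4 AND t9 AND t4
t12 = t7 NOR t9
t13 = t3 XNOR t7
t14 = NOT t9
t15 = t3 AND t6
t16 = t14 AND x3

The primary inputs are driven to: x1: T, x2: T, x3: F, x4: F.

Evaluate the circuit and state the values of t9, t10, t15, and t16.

t9 = F, t10 = T, t15 = F, t16 = F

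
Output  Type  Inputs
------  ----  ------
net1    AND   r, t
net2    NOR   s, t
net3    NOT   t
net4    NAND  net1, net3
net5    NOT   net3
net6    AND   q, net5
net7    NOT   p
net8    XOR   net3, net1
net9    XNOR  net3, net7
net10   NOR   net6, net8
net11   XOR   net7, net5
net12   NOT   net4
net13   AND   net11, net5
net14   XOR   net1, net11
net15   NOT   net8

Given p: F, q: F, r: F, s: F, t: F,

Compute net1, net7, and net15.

net1 = F, net7 = T, net15 = F

net1 = r AND t = F AND F = F
net3 = NOT t = NOT F = T
net7 = NOT p = NOT F = T
net8 = net3 XOR net1 = T XOR F = T
net15 = NOT net8 = NOT T = F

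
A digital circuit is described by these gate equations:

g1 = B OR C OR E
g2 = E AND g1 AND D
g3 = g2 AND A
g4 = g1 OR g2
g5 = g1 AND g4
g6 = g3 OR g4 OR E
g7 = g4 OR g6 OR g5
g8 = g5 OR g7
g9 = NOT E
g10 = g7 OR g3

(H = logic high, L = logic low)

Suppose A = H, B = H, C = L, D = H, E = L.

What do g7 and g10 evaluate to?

g7 = H; g10 = H

g1 = B OR C OR E = H OR L OR L = H
g2 = E AND g1 AND D = L AND H AND H = L
g3 = g2 AND A = L AND H = L
g4 = g1 OR g2 = H OR L = H
g5 = g1 AND g4 = H AND H = H
g6 = g3 OR g4 OR E = L OR H OR L = H
g7 = g4 OR g6 OR g5 = H OR H OR H = H
g10 = g7 OR g3 = H OR L = H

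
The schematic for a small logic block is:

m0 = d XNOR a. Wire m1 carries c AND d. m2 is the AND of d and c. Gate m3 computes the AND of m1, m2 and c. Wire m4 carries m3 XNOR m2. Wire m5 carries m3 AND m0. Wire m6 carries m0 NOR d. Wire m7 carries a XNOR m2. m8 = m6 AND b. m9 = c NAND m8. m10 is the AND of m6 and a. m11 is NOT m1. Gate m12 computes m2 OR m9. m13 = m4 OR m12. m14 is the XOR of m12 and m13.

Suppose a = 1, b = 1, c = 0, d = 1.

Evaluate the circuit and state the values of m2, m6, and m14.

m2 = 0, m6 = 0, m14 = 0

m0 = d XNOR a = 1 XNOR 1 = 1
m1 = c AND d = 0 AND 1 = 0
m2 = d AND c = 1 AND 0 = 0
m3 = m1 AND m2 AND c = 0 AND 0 AND 0 = 0
m4 = m3 XNOR m2 = 0 XNOR 0 = 1
m6 = m0 NOR d = 1 NOR 1 = 0
m8 = m6 AND b = 0 AND 1 = 0
m9 = c NAND m8 = 0 NAND 0 = 1
m12 = m2 OR m9 = 0 OR 1 = 1
m13 = m4 OR m12 = 1 OR 1 = 1
m14 = m12 XOR m13 = 1 XOR 1 = 0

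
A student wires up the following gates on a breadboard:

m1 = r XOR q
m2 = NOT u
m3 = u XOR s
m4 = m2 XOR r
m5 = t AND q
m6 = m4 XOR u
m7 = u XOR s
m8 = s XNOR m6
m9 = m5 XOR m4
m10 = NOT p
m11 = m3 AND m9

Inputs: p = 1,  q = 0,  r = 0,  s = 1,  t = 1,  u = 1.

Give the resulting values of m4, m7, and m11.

m4 = 0, m7 = 0, m11 = 0

m2 = NOT u = NOT 1 = 0
m3 = u XOR s = 1 XOR 1 = 0
m4 = m2 XOR r = 0 XOR 0 = 0
m5 = t AND q = 1 AND 0 = 0
m7 = u XOR s = 1 XOR 1 = 0
m9 = m5 XOR m4 = 0 XOR 0 = 0
m11 = m3 AND m9 = 0 AND 0 = 0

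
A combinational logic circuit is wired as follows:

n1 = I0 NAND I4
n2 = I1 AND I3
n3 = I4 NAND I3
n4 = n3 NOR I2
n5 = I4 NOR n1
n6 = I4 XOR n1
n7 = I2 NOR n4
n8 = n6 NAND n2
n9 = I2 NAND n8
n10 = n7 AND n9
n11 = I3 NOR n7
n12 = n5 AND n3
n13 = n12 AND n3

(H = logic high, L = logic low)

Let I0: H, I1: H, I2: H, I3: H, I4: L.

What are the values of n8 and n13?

n8 = L  n13 = L

n1 = I0 NAND I4 = H NAND L = H
n2 = I1 AND I3 = H AND H = H
n3 = I4 NAND I3 = L NAND H = H
n5 = I4 NOR n1 = L NOR H = L
n6 = I4 XOR n1 = L XOR H = H
n8 = n6 NAND n2 = H NAND H = L
n12 = n5 AND n3 = L AND H = L
n13 = n12 AND n3 = L AND H = L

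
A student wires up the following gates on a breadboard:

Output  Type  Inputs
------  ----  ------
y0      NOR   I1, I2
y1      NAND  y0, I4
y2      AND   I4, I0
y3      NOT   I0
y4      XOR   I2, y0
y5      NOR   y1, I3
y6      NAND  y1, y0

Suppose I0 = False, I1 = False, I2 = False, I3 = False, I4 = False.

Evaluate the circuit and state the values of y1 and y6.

y0 = I1 NOR I2 = False NOR False = True
y1 = y0 NAND I4 = True NAND False = True
y6 = y1 NAND y0 = True NAND True = False

y1 = True, y6 = False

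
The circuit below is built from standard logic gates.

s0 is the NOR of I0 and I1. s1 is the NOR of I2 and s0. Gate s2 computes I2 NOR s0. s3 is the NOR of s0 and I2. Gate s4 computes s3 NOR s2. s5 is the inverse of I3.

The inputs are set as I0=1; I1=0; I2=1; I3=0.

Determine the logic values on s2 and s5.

s2 = 0, s5 = 1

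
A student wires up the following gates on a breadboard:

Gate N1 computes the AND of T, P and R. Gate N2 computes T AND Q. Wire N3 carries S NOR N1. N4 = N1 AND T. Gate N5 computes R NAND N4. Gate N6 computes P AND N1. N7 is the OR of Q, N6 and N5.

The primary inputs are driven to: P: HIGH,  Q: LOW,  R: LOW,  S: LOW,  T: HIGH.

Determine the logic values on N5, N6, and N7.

N1 = T AND P AND R = HIGH AND HIGH AND LOW = LOW
N4 = N1 AND T = LOW AND HIGH = LOW
N5 = R NAND N4 = LOW NAND LOW = HIGH
N6 = P AND N1 = HIGH AND LOW = LOW
N7 = Q OR N6 OR N5 = LOW OR LOW OR HIGH = HIGH

N5 = HIGH  N6 = LOW  N7 = HIGH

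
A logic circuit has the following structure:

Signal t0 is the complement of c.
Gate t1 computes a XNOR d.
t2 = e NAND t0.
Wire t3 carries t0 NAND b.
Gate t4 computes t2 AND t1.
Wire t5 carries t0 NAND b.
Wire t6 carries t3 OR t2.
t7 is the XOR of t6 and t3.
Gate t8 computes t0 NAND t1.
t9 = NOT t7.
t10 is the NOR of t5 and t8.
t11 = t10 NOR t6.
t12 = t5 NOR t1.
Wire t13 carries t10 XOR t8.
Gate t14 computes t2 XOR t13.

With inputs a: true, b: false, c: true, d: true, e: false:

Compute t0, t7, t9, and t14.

t0 = false, t7 = false, t9 = true, t14 = false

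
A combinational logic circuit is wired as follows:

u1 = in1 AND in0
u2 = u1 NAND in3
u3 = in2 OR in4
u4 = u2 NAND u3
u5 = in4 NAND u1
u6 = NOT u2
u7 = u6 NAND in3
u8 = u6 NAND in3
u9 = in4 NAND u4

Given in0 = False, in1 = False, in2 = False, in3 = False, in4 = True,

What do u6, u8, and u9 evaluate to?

u1 = in1 AND in0 = False AND False = False
u2 = u1 NAND in3 = False NAND False = True
u3 = in2 OR in4 = False OR True = True
u4 = u2 NAND u3 = True NAND True = False
u6 = NOT u2 = NOT True = False
u8 = u6 NAND in3 = False NAND False = True
u9 = in4 NAND u4 = True NAND False = True

u6 = False  u8 = True  u9 = True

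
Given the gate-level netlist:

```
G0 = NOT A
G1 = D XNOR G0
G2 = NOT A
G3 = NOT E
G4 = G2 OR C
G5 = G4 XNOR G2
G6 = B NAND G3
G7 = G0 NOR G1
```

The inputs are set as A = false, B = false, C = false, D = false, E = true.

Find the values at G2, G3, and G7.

G0 = NOT A = NOT false = true
G1 = D XNOR G0 = false XNOR true = false
G2 = NOT A = NOT false = true
G3 = NOT E = NOT true = false
G7 = G0 NOR G1 = true NOR false = false

G2 = true; G3 = false; G7 = false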